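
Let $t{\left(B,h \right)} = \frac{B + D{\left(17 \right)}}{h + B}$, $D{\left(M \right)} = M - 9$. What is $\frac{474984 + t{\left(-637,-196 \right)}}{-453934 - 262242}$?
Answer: $- \frac{23274253}{35092624} \approx -0.66322$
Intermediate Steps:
$D{\left(M \right)} = -9 + M$ ($D{\left(M \right)} = M - 9 = -9 + M$)
$t{\left(B,h \right)} = \frac{8 + B}{B + h}$ ($t{\left(B,h \right)} = \frac{B + \left(-9 + 17\right)}{h + B} = \frac{B + 8}{B + h} = \frac{8 + B}{B + h}$)
$\frac{474984 + t{\left(-637,-196 \right)}}{-453934 - 262242} = \frac{474984 + \frac{8 - 637}{-637 - 196}}{-453934 - 262242} = \frac{474984 + \frac{1}{-833} \left(-629\right)}{-716176} = \left(474984 - - \frac{37}{49}\right) \left(- \frac{1}{716176}\right) = \left(474984 + \frac{37}{49}\right) \left(- \frac{1}{716176}\right) = \frac{23274253}{49} \left(- \frac{1}{716176}\right) = - \frac{23274253}{35092624}$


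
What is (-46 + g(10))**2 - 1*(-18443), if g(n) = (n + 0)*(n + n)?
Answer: 42159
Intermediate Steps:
g(n) = 2*n**2 (g(n) = n*(2*n) = 2*n**2)
(-46 + g(10))**2 - 1*(-18443) = (-46 + 2*10**2)**2 - 1*(-18443) = (-46 + 2*100)**2 + 18443 = (-46 + 200)**2 + 18443 = 154**2 + 18443 = 23716 + 18443 = 42159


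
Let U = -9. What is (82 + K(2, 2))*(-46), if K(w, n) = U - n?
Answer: -3266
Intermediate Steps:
K(w, n) = -9 - n
(82 + K(2, 2))*(-46) = (82 + (-9 - 1*2))*(-46) = (82 + (-9 - 2))*(-46) = (82 - 11)*(-46) = 71*(-46) = -3266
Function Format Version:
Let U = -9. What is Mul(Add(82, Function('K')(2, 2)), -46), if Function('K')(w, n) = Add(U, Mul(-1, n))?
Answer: -3266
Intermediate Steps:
Function('K')(w, n) = Add(-9, Mul(-1, n))
Mul(Add(82, Function('K')(2, 2)), -46) = Mul(Add(82, Add(-9, Mul(-1, 2))), -46) = Mul(Add(82, Add(-9, -2)), -46) = Mul(Add(82, -11), -46) = Mul(71, -46) = -3266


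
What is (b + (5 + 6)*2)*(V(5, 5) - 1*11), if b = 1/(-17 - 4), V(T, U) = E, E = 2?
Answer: -1383/7 ≈ -197.57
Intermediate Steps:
V(T, U) = 2
b = -1/21 (b = 1/(-21) = -1/21 ≈ -0.047619)
(b + (5 + 6)*2)*(V(5, 5) - 1*11) = (-1/21 + (5 + 6)*2)*(2 - 1*11) = (-1/21 + 11*2)*(2 - 11) = (-1/21 + 22)*(-9) = (461/21)*(-9) = -1383/7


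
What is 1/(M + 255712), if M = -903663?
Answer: -1/647951 ≈ -1.5433e-6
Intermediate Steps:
1/(M + 255712) = 1/(-903663 + 255712) = 1/(-647951) = -1/647951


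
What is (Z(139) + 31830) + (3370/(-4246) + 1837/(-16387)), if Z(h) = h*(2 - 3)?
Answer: 1102485733245/34789601 ≈ 31690.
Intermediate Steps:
Z(h) = -h (Z(h) = h*(-1) = -h)
(Z(139) + 31830) + (3370/(-4246) + 1837/(-16387)) = (-1*139 + 31830) + (3370/(-4246) + 1837/(-16387)) = (-139 + 31830) + (3370*(-1/4246) + 1837*(-1/16387)) = 31691 + (-1685/2123 - 1837/16387) = 31691 - 31512046/34789601 = 1102485733245/34789601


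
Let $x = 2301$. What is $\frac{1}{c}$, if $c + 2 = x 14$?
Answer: $\frac{1}{32212} \approx 3.1044 \cdot 10^{-5}$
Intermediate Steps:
$c = 32212$ ($c = -2 + 2301 \cdot 14 = -2 + 32214 = 32212$)
$\frac{1}{c} = \frac{1}{32212}$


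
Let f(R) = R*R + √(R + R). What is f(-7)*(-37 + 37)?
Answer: 0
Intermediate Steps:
f(R) = R² + √2*√R (f(R) = R² + √(2*R) = R² + √2*√R)
f(-7)*(-37 + 37) = ((-7)² + √2*√(-7))*(-37 + 37) = (49 + √2*(I*√7))*0 = (49 + I*√14)*0 = 0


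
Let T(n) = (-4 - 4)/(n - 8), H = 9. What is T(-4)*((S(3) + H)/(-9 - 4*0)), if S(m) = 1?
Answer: -20/27 ≈ -0.74074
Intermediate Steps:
T(n) = -8/(-8 + n)
T(-4)*((S(3) + H)/(-9 - 4*0)) = (-8/(-8 - 4))*((1 + 9)/(-9 - 4*0)) = (-8/(-12))*(10/(-9 + 0)) = (-8*(-1/12))*(10/(-9)) = 2*(10*(-⅑))/3 = (⅔)*(-10/9) = -20/27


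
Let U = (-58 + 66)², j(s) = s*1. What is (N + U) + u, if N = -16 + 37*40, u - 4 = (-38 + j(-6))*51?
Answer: -712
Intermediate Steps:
j(s) = s
u = -2240 (u = 4 + (-38 - 6)*51 = 4 - 44*51 = 4 - 2244 = -2240)
U = 64 (U = 8² = 64)
N = 1464 (N = -16 + 1480 = 1464)
(N + U) + u = (1464 + 64) - 2240 = 1528 - 2240 = -712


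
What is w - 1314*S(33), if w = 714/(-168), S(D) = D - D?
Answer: -17/4 ≈ -4.2500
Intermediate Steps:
S(D) = 0
w = -17/4 (w = 714*(-1/168) = -17/4 ≈ -4.2500)
w - 1314*S(33) = -17/4 - 1314*0 = -17/4 + 0 = -17/4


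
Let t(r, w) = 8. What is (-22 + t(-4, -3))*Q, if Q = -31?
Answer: 434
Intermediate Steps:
(-22 + t(-4, -3))*Q = (-22 + 8)*(-31) = -14*(-31) = 434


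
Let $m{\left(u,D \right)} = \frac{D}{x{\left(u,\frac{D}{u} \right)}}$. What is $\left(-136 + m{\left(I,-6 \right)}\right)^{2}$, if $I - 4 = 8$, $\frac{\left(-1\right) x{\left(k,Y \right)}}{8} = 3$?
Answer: $\frac{294849}{16} \approx 18428.0$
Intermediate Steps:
$x{\left(k,Y \right)} = -24$ ($x{\left(k,Y \right)} = \left(-8\right) 3 = -24$)
$I = 12$ ($I = 4 + 8 = 12$)
$m{\left(u,D \right)} = - \frac{D}{24}$ ($m{\left(u,D \right)} = \frac{D}{-24} = D \left(- \frac{1}{24}\right) = - \frac{D}{24}$)
$\left(-136 + m{\left(I,-6 \right)}\right)^{2} = \left(-136 - - \frac{1}{4}\right)^{2} = \left(-136 + \frac{1}{4}\right)^{2} = \left(- \frac{543}{4}\right)^{2} = \frac{294849}{16}$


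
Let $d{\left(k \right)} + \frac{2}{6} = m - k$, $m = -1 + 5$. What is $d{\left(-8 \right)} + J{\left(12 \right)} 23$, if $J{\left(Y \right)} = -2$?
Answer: $- \frac{103}{3} \approx -34.333$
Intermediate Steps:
$m = 4$
$d{\left(k \right)} = \frac{11}{3} - k$ ($d{\left(k \right)} = - \frac{1}{3} - \left(-4 + k\right) = \frac{11}{3} - k$)
$d{\left(-8 \right)} + J{\left(12 \right)} 23 = \left(\frac{11}{3} - -8\right) - 46 = \left(\frac{11}{3} + 8\right) - 46 = \frac{35}{3} - 46 = - \frac{103}{3}$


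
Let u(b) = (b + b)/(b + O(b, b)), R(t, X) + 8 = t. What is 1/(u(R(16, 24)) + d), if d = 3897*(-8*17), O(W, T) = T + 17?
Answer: -33/17489720 ≈ -1.8868e-6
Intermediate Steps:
R(t, X) = -8 + t
O(W, T) = 17 + T
u(b) = 2*b/(17 + 2*b) (u(b) = (b + b)/(b + (17 + b)) = (2*b)/(17 + 2*b) = 2*b/(17 + 2*b))
d = -529992 (d = 3897*(-136) = -529992)
1/(u(R(16, 24)) + d) = 1/(2*(-8 + 16)/(17 + 2*(-8 + 16)) - 529992) = 1/(2*8/(17 + 2*8) - 529992) = 1/(2*8/(17 + 16) - 529992) = 1/(2*8/33 - 529992) = 1/(2*8*(1/33) - 529992) = 1/(16/33 - 529992) = 1/(-17489720/33) = -33/17489720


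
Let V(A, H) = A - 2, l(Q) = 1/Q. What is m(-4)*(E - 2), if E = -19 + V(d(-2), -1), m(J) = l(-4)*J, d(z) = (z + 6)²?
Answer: -7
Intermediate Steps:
d(z) = (6 + z)²
V(A, H) = -2 + A
m(J) = -J/4 (m(J) = J/(-4) = -J/4)
E = -5 (E = -19 + (-2 + (6 - 2)²) = -19 + (-2 + 4²) = -19 + (-2 + 16) = -19 + 14 = -5)
m(-4)*(E - 2) = (-¼*(-4))*(-5 - 2) = 1*(-7) = -7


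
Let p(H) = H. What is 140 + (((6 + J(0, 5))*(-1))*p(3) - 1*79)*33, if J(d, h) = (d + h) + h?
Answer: -4051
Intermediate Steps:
J(d, h) = d + 2*h
140 + (((6 + J(0, 5))*(-1))*p(3) - 1*79)*33 = 140 + (((6 + (0 + 2*5))*(-1))*3 - 1*79)*33 = 140 + (((6 + (0 + 10))*(-1))*3 - 79)*33 = 140 + (((6 + 10)*(-1))*3 - 79)*33 = 140 + ((16*(-1))*3 - 79)*33 = 140 + (-16*3 - 79)*33 = 140 + (-48 - 79)*33 = 140 - 127*33 = 140 - 4191 = -4051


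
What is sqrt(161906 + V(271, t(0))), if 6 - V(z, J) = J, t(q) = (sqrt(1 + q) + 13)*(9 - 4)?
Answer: sqrt(161842) ≈ 402.30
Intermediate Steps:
t(q) = 65 + 5*sqrt(1 + q) (t(q) = (13 + sqrt(1 + q))*5 = 65 + 5*sqrt(1 + q))
V(z, J) = 6 - J
sqrt(161906 + V(271, t(0))) = sqrt(161906 + (6 - (65 + 5*sqrt(1 + 0)))) = sqrt(161906 + (6 - (65 + 5*sqrt(1)))) = sqrt(161906 + (6 - (65 + 5*1))) = sqrt(161906 + (6 - (65 + 5))) = sqrt(161906 + (6 - 1*70)) = sqrt(161906 + (6 - 70)) = sqrt(161906 - 64) = sqrt(161842)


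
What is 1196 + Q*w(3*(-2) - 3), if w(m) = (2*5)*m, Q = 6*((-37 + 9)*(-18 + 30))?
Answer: 182636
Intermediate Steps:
Q = -2016 (Q = 6*(-28*12) = 6*(-336) = -2016)
w(m) = 10*m
1196 + Q*w(3*(-2) - 3) = 1196 - 20160*(3*(-2) - 3) = 1196 - 20160*(-6 - 3) = 1196 - 20160*(-9) = 1196 - 2016*(-90) = 1196 + 181440 = 182636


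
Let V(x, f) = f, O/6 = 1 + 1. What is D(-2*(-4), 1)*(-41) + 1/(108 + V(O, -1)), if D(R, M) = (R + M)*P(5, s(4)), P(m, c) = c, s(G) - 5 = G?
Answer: -355346/107 ≈ -3321.0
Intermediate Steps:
s(G) = 5 + G
O = 12 (O = 6*(1 + 1) = 6*2 = 12)
D(R, M) = 9*M + 9*R (D(R, M) = (R + M)*(5 + 4) = (M + R)*9 = 9*M + 9*R)
D(-2*(-4), 1)*(-41) + 1/(108 + V(O, -1)) = (9*1 + 9*(-2*(-4)))*(-41) + 1/(108 - 1) = (9 + 9*8)*(-41) + 1/107 = (9 + 72)*(-41) + 1/107 = 81*(-41) + 1/107 = -3321 + 1/107 = -355346/107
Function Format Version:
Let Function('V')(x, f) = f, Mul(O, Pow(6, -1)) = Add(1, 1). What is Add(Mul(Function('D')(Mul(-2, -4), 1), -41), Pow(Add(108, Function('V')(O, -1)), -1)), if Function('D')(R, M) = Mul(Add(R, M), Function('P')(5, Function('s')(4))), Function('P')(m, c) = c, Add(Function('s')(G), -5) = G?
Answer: Rational(-355346, 107) ≈ -3321.0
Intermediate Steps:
Function('s')(G) = Add(5, G)
O = 12 (O = Mul(6, Add(1, 1)) = Mul(6, 2) = 12)
Function('D')(R, M) = Add(Mul(9, M), Mul(9, R)) (Function('D')(R, M) = Mul(Add(R, M), Add(5, 4)) = Mul(Add(M, R), 9) = Add(Mul(9, M), Mul(9, R)))
Add(Mul(Function('D')(Mul(-2, -4), 1), -41), Pow(Add(108, Function('V')(O, -1)), -1)) = Add(Mul(Add(Mul(9, 1), Mul(9, Mul(-2, -4))), -41), Pow(Add(108, -1), -1)) = Add(Mul(Add(9, Mul(9, 8)), -41), Pow(107, -1)) = Add(Mul(Add(9, 72), -41), Rational(1, 107)) = Add(Mul(81, -41), Rational(1, 107)) = Add(-3321, Rational(1, 107)) = Rational(-355346, 107)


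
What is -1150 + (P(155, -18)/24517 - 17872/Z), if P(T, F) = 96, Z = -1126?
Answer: -15654393690/13803071 ≈ -1134.1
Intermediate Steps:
-1150 + (P(155, -18)/24517 - 17872/Z) = -1150 + (96/24517 - 17872/(-1126)) = -1150 + (96*(1/24517) - 17872*(-1/1126)) = -1150 + (96/24517 + 8936/563) = -1150 + 219137960/13803071 = -15654393690/13803071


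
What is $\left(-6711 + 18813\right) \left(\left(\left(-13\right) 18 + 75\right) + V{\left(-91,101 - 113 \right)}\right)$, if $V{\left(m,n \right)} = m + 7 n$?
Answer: $-4042068$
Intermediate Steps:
$\left(-6711 + 18813\right) \left(\left(\left(-13\right) 18 + 75\right) + V{\left(-91,101 - 113 \right)}\right) = \left(-6711 + 18813\right) \left(\left(\left(-13\right) 18 + 75\right) - \left(91 - 7 \left(101 - 113\right)\right)\right) = 12102 \left(\left(-234 + 75\right) - \left(91 - 7 \left(101 - 113\right)\right)\right) = 12102 \left(-159 + \left(-91 + 7 \left(-12\right)\right)\right) = 12102 \left(-159 - 175\right) = 12102 \left(-334\right) = -4042068$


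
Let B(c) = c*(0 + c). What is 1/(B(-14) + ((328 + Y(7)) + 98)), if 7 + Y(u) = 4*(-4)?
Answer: 1/599 ≈ 0.0016694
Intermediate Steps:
Y(u) = -23 (Y(u) = -7 + 4*(-4) = -7 - 16 = -23)
B(c) = c² (B(c) = c*c = c²)
1/(B(-14) + ((328 + Y(7)) + 98)) = 1/((-14)² + ((328 - 23) + 98)) = 1/(196 + (305 + 98)) = 1/(196 + 403) = 1/599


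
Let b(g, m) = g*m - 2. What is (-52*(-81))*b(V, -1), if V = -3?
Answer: 4212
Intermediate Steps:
b(g, m) = -2 + g*m
(-52*(-81))*b(V, -1) = (-52*(-81))*(-2 - 3*(-1)) = 4212*(-2 + 3) = 4212*1 = 4212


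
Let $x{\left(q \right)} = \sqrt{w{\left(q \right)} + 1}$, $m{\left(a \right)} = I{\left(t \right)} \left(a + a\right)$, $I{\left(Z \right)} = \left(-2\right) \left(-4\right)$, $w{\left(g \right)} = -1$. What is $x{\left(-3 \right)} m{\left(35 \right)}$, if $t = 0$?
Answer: $0$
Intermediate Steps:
$I{\left(Z \right)} = 8$
$m{\left(a \right)} = 16 a$ ($m{\left(a \right)} = 8 \left(a + a\right) = 8 \cdot 2 a = 16 a$)
$x{\left(q \right)} = 0$ ($x{\left(q \right)} = \sqrt{-1 + 1} = \sqrt{0} = 0$)
$x{\left(-3 \right)} m{\left(35 \right)} = 0 \cdot 16 \cdot 35 = 0 \cdot 560 = 0$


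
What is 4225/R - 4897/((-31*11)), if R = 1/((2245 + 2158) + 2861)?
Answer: 10465431297/341 ≈ 3.0690e+7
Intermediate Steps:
R = 1/7264 (R = 1/(4403 + 2861) = 1/7264 ≈ 0.00013767)
4225/R - 4897/((-31*11)) = 4225/(1/7264) - 4897/((-31*11)) = 4225*7264 - 4897/(-341) = 30690400 - 4897*(-1/341) = 30690400 + 4897/341 = 10465431297/341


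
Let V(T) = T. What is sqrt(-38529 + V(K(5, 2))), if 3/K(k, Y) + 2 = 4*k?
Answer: 23*I*sqrt(2622)/6 ≈ 196.29*I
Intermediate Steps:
K(k, Y) = 3/(-2 + 4*k)
sqrt(-38529 + V(K(5, 2))) = sqrt(-38529 + 3/(2*(-1 + 2*5))) = sqrt(-38529 + 3/(2*(-1 + 10))) = sqrt(-38529 + (3/2)/9) = sqrt(-38529 + (3/2)*(1/9)) = sqrt(-38529 + 1/6) = sqrt(-231173/6) = 23*I*sqrt(2622)/6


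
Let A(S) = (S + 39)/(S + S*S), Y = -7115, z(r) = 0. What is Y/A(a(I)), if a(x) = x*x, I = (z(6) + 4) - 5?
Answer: -1423/4 ≈ -355.75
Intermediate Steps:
I = -1 (I = (0 + 4) - 5 = 4 - 5 = -1)
a(x) = x²
A(S) = (39 + S)/(S + S²)
Y/A(a(I)) = -7115*(1 + (-1)²)/(39 + (-1)²) = -7115*(1 + 1)/(39 + 1) = -7115/(1*40/2) = -7115/(1*(½)*40) = -7115/20 = -7115*1/20 = -1423/4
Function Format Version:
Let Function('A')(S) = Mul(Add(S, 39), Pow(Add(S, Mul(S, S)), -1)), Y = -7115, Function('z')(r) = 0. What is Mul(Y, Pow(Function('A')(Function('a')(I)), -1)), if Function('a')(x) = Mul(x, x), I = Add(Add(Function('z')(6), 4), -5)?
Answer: Rational(-1423, 4) ≈ -355.75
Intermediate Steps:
I = -1 (I = Add(Add(0, 4), -5) = Add(4, -5) = -1)
Function('a')(x) = Pow(x, 2)
Function('A')(S) = Mul(Pow(Add(S, Pow(S, 2)), -1), Add(39, S)) (Function('A')(S) = Mul(Add(39, S), Pow(Add(S, Pow(S, 2)), -1)) = Mul(Pow(Add(S, Pow(S, 2)), -1), Add(39, S)))
Mul(Y, Pow(Function('A')(Function('a')(I)), -1)) = Mul(-7115, Pow(Mul(Pow(Pow(-1, 2), -1), Pow(Add(1, Pow(-1, 2)), -1), Add(39, Pow(-1, 2))), -1)) = Mul(-7115, Pow(Mul(Pow(1, -1), Pow(Add(1, 1), -1), Add(39, 1)), -1)) = Mul(-7115, Pow(Mul(1, Pow(2, -1), 40), -1)) = Mul(-7115, Pow(Mul(1, Rational(1, 2), 40), -1)) = Mul(-7115, Pow(20, -1)) = Mul(-7115, Rational(1, 20)) = Rational(-1423, 4)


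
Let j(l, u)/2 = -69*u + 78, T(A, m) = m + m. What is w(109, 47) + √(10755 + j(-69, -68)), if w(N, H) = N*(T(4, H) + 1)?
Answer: 10355 + 3*√2255 ≈ 10497.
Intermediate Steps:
T(A, m) = 2*m
j(l, u) = 156 - 138*u (j(l, u) = 2*(-69*u + 78) = 2*(78 - 69*u) = 156 - 138*u)
w(N, H) = N*(1 + 2*H) (w(N, H) = N*(2*H + 1) = N*(1 + 2*H))
w(109, 47) + √(10755 + j(-69, -68)) = 109*(1 + 2*47) + √(10755 + (156 - 138*(-68))) = 109*(1 + 94) + √(10755 + (156 + 9384)) = 109*95 + √(10755 + 9540) = 10355 + √20295 = 10355 + 3*√2255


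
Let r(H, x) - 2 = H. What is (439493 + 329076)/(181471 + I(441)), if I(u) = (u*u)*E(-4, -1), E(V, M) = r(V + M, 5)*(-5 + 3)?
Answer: 768569/1348357 ≈ 0.57000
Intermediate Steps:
r(H, x) = 2 + H
E(V, M) = -4 - 2*M - 2*V (E(V, M) = (2 + (V + M))*(-5 + 3) = (2 + (M + V))*(-2) = (2 + M + V)*(-2) = -4 - 2*M - 2*V)
I(u) = 6*u² (I(u) = (u*u)*(-4 - 2*(-1) - 2*(-4)) = u²*(-4 + 2 + 8) = u²*6 = 6*u²)
(439493 + 329076)/(181471 + I(441)) = (439493 + 329076)/(181471 + 6*441²) = 768569/(181471 + 6*194481) = 768569/(181471 + 1166886) = 768569/1348357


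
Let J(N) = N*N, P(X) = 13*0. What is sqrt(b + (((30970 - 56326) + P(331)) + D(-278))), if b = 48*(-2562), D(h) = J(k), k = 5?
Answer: I*sqrt(148307) ≈ 385.11*I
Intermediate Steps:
P(X) = 0
J(N) = N**2
D(h) = 25 (D(h) = 5**2 = 25)
b = -122976
sqrt(b + (((30970 - 56326) + P(331)) + D(-278))) = sqrt(-122976 + (((30970 - 56326) + 0) + 25)) = sqrt(-122976 + ((-25356 + 0) + 25)) = sqrt(-122976 + (-25356 + 25)) = sqrt(-122976 - 25331) = sqrt(-148307) = I*sqrt(148307)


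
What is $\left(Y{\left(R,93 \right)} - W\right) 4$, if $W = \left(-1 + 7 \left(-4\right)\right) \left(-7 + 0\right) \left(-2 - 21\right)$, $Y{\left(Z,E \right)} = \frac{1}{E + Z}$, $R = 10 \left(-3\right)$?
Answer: $\frac{1176592}{63} \approx 18676.0$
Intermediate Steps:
$R = -30$
$W = -4669$ ($W = \left(-1 - 28\right) \left(\left(-7\right) \left(-23\right)\right) = \left(-29\right) 161 = -4669$)
$\left(Y{\left(R,93 \right)} - W\right) 4 = \left(\frac{1}{93 - 30} - -4669\right) 4 = \left(\frac{1}{63} + 4669\right) 4 = \frac{294148}{63} \cdot 4 = \frac{1176592}{63}$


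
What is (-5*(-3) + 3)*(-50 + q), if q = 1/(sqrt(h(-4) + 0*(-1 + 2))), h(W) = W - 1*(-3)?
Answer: -900 - 18*I ≈ -900.0 - 18.0*I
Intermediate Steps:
h(W) = 3 + W (h(W) = W + 3 = 3 + W)
q = -I (q = 1/(sqrt((3 - 4) + 0*(-1 + 2))) = 1/(sqrt(-1 + 0*1)) = 1/(sqrt(-1 + 0)) = 1/(sqrt(-1)) = 1/I = -I ≈ -1.0*I)
(-5*(-3) + 3)*(-50 + q) = (-5*(-3) + 3)*(-50 - I) = (15 + 3)*(-50 - I) = 18*(-50 - I) = -900 - 18*I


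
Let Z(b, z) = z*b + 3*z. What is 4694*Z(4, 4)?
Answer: 131432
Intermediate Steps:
Z(b, z) = 3*z + b*z (Z(b, z) = b*z + 3*z = 3*z + b*z)
4694*Z(4, 4) = 4694*(4*(3 + 4)) = 4694*(4*7) = 4694*28 = 131432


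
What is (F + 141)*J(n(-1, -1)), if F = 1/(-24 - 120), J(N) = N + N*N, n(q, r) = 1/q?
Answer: 0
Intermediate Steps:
J(N) = N + N**2
F = -1/144 (F = 1/(-144) = -1/144 ≈ -0.0069444)
(F + 141)*J(n(-1, -1)) = (-1/144 + 141)*((1 + 1/(-1))/(-1)) = 20303*(-(1 - 1))/144 = 20303*(-1*0)/144 = (20303/144)*0 = 0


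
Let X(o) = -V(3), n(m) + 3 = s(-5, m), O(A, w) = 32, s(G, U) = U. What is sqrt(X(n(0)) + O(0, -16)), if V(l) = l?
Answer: sqrt(29) ≈ 5.3852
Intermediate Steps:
n(m) = -3 + m
X(o) = -3 (X(o) = -1*3 = -3)
sqrt(X(n(0)) + O(0, -16)) = sqrt(-3 + 32) = sqrt(29)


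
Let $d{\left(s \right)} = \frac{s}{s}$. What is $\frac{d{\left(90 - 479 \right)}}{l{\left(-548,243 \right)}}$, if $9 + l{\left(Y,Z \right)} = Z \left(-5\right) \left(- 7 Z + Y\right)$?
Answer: $\frac{1}{2732526} \approx 3.6596 \cdot 10^{-7}$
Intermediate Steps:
$l{\left(Y,Z \right)} = -9 - 5 Z \left(Y - 7 Z\right)$ ($l{\left(Y,Z \right)} = -9 + Z \left(-5\right) \left(- 7 Z + Y\right) = -9 + - 5 Z \left(Y - 7 Z\right) = -9 - 5 Z \left(Y - 7 Z\right)$)
$d{\left(s \right)} = 1$
$\frac{d{\left(90 - 479 \right)}}{l{\left(-548,243 \right)}} = 1 \frac{1}{-9 + 35 \cdot 243^{2} - \left(-2740\right) 243} = 1 \frac{1}{-9 + 35 \cdot 59049 + 665820} = 1 \frac{1}{-9 + 2066715 + 665820} = 1 \cdot \frac{1}{2732526} = \frac{1}{2732526}$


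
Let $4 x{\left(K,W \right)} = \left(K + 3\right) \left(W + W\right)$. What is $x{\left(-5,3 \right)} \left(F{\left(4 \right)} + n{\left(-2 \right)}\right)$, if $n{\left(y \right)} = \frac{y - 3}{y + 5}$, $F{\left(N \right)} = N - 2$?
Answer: $-1$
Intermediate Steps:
$F{\left(N \right)} = -2 + N$
$n{\left(y \right)} = \frac{-3 + y}{5 + y}$
$x{\left(K,W \right)} = \frac{W \left(3 + K\right)}{2}$ ($x{\left(K,W \right)} = \frac{\left(K + 3\right) \left(W + W\right)}{4} = \frac{\left(3 + K\right) 2 W}{4} = \frac{2 W \left(3 + K\right)}{4} = \frac{W \left(3 + K\right)}{2}$)
$x{\left(-5,3 \right)} \left(F{\left(4 \right)} + n{\left(-2 \right)}\right) = \frac{1}{2} \cdot 3 \left(3 - 5\right) \left(\left(-2 + 4\right) + \frac{-3 - 2}{5 - 2}\right) = \frac{1}{2} \cdot 3 \left(-2\right) \left(2 + \frac{1}{3} \left(-5\right)\right) = - 3 \left(2 + \frac{1}{3} \left(-5\right)\right) = - 3 \left(2 - \frac{5}{3}\right) = \left(-3\right) \frac{1}{3} = -1$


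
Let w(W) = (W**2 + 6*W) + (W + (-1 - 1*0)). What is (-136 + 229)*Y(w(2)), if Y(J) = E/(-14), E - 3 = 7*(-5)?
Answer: 1488/7 ≈ 212.57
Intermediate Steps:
E = -32 (E = 3 + 7*(-5) = 3 - 35 = -32)
w(W) = -1 + W**2 + 7*W (w(W) = (W**2 + 6*W) + (W + (-1 + 0)) = (W**2 + 6*W) + (W - 1) = (W**2 + 6*W) + (-1 + W) = -1 + W**2 + 7*W)
Y(J) = 16/7 (Y(J) = -32/(-14) = -32*(-1/14) = 16/7)
(-136 + 229)*Y(w(2)) = (-136 + 229)*(16/7) = 93*(16/7) = 1488/7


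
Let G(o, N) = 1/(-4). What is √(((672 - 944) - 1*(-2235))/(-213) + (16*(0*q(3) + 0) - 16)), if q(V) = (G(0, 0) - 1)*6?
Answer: I*√1144023/213 ≈ 5.0216*I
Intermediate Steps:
G(o, N) = -¼
q(V) = -15/2 (q(V) = (-¼ - 1)*6 = -5/4*6 = -15/2)
√(((672 - 944) - 1*(-2235))/(-213) + (16*(0*q(3) + 0) - 16)) = √(((672 - 944) - 1*(-2235))/(-213) + (16*(0*(-15/2) + 0) - 16)) = √((-272 + 2235)*(-1/213) + (16*(0 + 0) - 16)) = √(1963*(-1/213) + (16*0 - 16)) = √(-1963/213 + (0 - 16)) = √(-1963/213 - 16) = √(-5371/213) = I*√1144023/213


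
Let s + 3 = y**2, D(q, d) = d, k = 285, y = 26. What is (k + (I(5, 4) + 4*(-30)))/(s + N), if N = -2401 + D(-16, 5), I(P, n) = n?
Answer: -169/1723 ≈ -0.098085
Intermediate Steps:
N = -2396 (N = -2401 + 5 = -2396)
s = 673 (s = -3 + 26**2 = -3 + 676 = 673)
(k + (I(5, 4) + 4*(-30)))/(s + N) = (285 + (4 + 4*(-30)))/(673 - 2396) = (285 + (4 - 120))/(-1723) = (285 - 116)*(-1/1723) = 169*(-1/1723) = -169/1723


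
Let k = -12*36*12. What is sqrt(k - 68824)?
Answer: 58*I*sqrt(22) ≈ 272.04*I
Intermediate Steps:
k = -5184 (k = -432*12 = -5184)
sqrt(k - 68824) = sqrt(-5184 - 68824) = sqrt(-74008) = 58*I*sqrt(22)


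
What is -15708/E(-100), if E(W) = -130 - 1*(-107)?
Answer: 15708/23 ≈ 682.96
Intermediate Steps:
E(W) = -23 (E(W) = -130 + 107 = -23)
-15708/E(-100) = -15708/(-23) = -15708*(-1/23) = 15708/23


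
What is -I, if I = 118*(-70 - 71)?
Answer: 16638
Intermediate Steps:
I = -16638 (I = 118*(-141) = -16638)
-I = -1*(-16638) = 16638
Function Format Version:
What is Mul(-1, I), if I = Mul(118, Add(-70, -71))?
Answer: 16638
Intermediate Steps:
I = -16638 (I = Mul(118, -141) = -16638)
Mul(-1, I) = Mul(-1, -16638) = 16638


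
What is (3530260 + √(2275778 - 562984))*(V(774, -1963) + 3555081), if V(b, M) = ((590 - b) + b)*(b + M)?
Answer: 10073847558460 + 2853571*√1712794 ≈ 1.0078e+13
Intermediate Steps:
V(b, M) = 590*M + 590*b (V(b, M) = 590*(M + b) = 590*M + 590*b)
(3530260 + √(2275778 - 562984))*(V(774, -1963) + 3555081) = (3530260 + √(2275778 - 562984))*((590*(-1963) + 590*774) + 3555081) = (3530260 + √1712794)*((-1158170 + 456660) + 3555081) = (3530260 + √1712794)*(-701510 + 3555081) = (3530260 + √1712794)*2853571 = 10073847558460 + 2853571*√1712794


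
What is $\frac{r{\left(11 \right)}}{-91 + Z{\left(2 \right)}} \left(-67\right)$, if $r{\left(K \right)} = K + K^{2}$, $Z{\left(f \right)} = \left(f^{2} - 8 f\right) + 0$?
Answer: $\frac{8844}{103} \approx 85.864$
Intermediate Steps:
$Z{\left(f \right)} = f^{2} - 8 f$
$\frac{r{\left(11 \right)}}{-91 + Z{\left(2 \right)}} \left(-67\right) = \frac{11 \left(1 + 11\right)}{-91 + 2 \left(-8 + 2\right)} \left(-67\right) = \frac{11 \cdot 12}{-91 + 2 \left(-6\right)} \left(-67\right) = \frac{1}{-91 - 12} \cdot 132 \left(-67\right) = \frac{1}{-103} \cdot 132 \left(-67\right) = \left(- \frac{1}{103}\right) 132 \left(-67\right) = \left(- \frac{132}{103}\right) \left(-67\right) = \frac{8844}{103}$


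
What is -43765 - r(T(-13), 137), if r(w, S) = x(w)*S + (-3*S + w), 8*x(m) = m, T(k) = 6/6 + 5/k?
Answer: -563747/13 ≈ -43365.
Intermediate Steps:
T(k) = 1 + 5/k (T(k) = 6*(1/6) + 5/k = 1 + 5/k)
x(m) = m/8
r(w, S) = w - 3*S + S*w/8 (r(w, S) = (w/8)*S + (-3*S + w) = S*w/8 + (w - 3*S) = w - 3*S + S*w/8)
-43765 - r(T(-13), 137) = -43765 - ((5 - 13)/(-13) - 3*137 + (1/8)*137*((5 - 13)/(-13))) = -43765 - (-1/13*(-8) - 411 + (1/8)*137*(-1/13*(-8))) = -43765 - (8/13 - 411 + (1/8)*137*(8/13)) = -43765 - (8/13 - 411 + 137/13) = -43765 - 1*(-5198/13) = -43765 + 5198/13 = -563747/13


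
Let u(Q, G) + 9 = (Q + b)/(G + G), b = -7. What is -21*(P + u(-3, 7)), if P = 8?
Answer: 36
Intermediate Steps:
u(Q, G) = -9 + (-7 + Q)/(2*G) (u(Q, G) = -9 + (Q - 7)/(G + G) = -9 + (-7 + Q)/((2*G)) = -9 + (-7 + Q)*(1/(2*G)) = -9 + (-7 + Q)/(2*G))
-21*(P + u(-3, 7)) = -21*(8 + (½)*(-7 - 3 - 18*7)/7) = -21*(8 + (½)*(⅐)*(-7 - 3 - 126)) = -21*(8 + (½)*(⅐)*(-136)) = -21*(8 - 68/7) = -21*(-12/7) = 36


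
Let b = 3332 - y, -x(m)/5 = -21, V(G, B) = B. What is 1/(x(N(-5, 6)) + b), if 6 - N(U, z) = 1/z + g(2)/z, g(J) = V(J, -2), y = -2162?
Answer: 1/5599 ≈ 0.00017860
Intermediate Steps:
g(J) = -2
N(U, z) = 6 + 1/z (N(U, z) = 6 - (1/z - 2/z) = 6 - (-1)/z = 6 + 1/z)
x(m) = 105 (x(m) = -5*(-21) = 105)
b = 5494 (b = 3332 - 1*(-2162) = 3332 + 2162 = 5494)
1/(x(N(-5, 6)) + b) = 1/(105 + 5494) = 1/5599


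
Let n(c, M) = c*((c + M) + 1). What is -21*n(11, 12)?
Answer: -5544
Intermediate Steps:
n(c, M) = c*(1 + M + c) (n(c, M) = c*((M + c) + 1) = c*(1 + M + c))
-21*n(11, 12) = -231*(1 + 12 + 11) = -231*24 = -21*264 = -5544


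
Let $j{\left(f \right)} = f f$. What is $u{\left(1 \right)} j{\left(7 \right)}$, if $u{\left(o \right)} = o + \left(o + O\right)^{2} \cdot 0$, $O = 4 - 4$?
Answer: $49$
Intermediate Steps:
$j{\left(f \right)} = f^{2}$
$O = 0$ ($O = 4 - 4 = 0$)
$u{\left(o \right)} = o$ ($u{\left(o \right)} = o + \left(o + 0\right)^{2} \cdot 0 = o + o^{2} \cdot 0 = o + 0 = o$)
$u{\left(1 \right)} j{\left(7 \right)} = 1 \cdot 7^{2} = 1 \cdot 49 = 49$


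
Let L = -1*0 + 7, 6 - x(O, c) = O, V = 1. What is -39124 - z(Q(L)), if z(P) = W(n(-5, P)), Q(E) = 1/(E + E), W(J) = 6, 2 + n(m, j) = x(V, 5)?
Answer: -39130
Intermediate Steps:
x(O, c) = 6 - O
n(m, j) = 3 (n(m, j) = -2 + (6 - 1*1) = -2 + (6 - 1) = -2 + 5 = 3)
L = 7 (L = 0 + 7 = 7)
Q(E) = 1/(2*E)
z(P) = 6
-39124 - z(Q(L)) = -39124 - 1*6 = -39124 - 6 = -39130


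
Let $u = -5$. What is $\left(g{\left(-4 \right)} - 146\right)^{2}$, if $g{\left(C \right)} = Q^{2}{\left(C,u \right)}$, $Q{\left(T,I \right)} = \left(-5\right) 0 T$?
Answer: $21316$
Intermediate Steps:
$Q{\left(T,I \right)} = 0$ ($Q{\left(T,I \right)} = 0 T = 0$)
$g{\left(C \right)} = 0$ ($g{\left(C \right)} = 0^{2} = 0$)
$\left(g{\left(-4 \right)} - 146\right)^{2} = \left(0 - 146\right)^{2} = \left(-146\right)^{2} = 21316$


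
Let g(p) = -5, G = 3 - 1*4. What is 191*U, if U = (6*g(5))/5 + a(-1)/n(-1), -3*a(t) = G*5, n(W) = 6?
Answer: -19673/18 ≈ -1092.9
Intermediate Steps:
G = -1 (G = 3 - 4 = -1)
a(t) = 5/3 (a(t) = -(-1)*5/3 = -⅓*(-5) = 5/3)
U = -103/18 (U = (6*(-5))/5 + (5/3)/6 = -30*⅕ + (5/3)*(⅙) = -6 + 5/18 = -103/18 ≈ -5.7222)
191*U = 191*(-103/18) = -19673/18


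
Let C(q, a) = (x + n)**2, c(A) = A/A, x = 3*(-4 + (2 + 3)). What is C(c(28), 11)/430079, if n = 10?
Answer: 13/33083 ≈ 0.00039295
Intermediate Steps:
x = 3 (x = 3*(-4 + 5) = 3*1 = 3)
c(A) = 1
C(q, a) = 169 (C(q, a) = (3 + 10)**2 = 13**2 = 169)
C(c(28), 11)/430079 = 169/430079 = 169*(1/430079) = 13/33083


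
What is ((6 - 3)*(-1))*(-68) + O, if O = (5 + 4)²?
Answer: 285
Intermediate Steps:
O = 81 (O = 9² = 81)
((6 - 3)*(-1))*(-68) + O = ((6 - 3)*(-1))*(-68) + 81 = (3*(-1))*(-68) + 81 = -3*(-68) + 81 = 204 + 81 = 285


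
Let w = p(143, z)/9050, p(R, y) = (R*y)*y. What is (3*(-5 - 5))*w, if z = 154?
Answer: -10174164/905 ≈ -11242.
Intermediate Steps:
p(R, y) = R*y²
w = 1695694/4525 (w = (143*154²)/9050 = (143*23716)*(1/9050) = 3391388*(1/9050) = 1695694/4525 ≈ 374.74)
(3*(-5 - 5))*w = (3*(-5 - 5))*(1695694/4525) = (3*(-10))*(1695694/4525) = -30*1695694/4525 = -10174164/905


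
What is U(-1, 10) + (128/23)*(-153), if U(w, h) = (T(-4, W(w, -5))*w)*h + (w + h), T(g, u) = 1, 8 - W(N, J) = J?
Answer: -19607/23 ≈ -852.48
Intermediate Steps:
W(N, J) = 8 - J
U(w, h) = h + w + h*w (U(w, h) = (1*w)*h + (w + h) = w*h + (h + w) = h*w + (h + w) = h + w + h*w)
U(-1, 10) + (128/23)*(-153) = (10 - 1 + 10*(-1)) + (128/23)*(-153) = (10 - 1 - 10) + (128*(1/23))*(-153) = -1 + (128/23)*(-153) = -1 - 19584/23 = -19607/23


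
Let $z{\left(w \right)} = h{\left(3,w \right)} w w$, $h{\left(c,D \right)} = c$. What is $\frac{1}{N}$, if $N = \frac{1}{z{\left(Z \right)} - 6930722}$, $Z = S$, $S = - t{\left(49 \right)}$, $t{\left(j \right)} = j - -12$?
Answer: $-6919559$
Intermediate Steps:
$t{\left(j \right)} = 12 + j$ ($t{\left(j \right)} = j + 12 = 12 + j$)
$S = -61$ ($S = - (12 + 49) = \left(-1\right) 61 = -61$)
$Z = -61$
$z{\left(w \right)} = 3 w^{2}$ ($z{\left(w \right)} = 3 w w = 3 w^{2}$)
$N = - \frac{1}{6919559}$ ($N = \frac{1}{3 \left(-61\right)^{2} - 6930722} = \frac{1}{3 \cdot 3721 - 6930722} = \frac{1}{11163 - 6930722} = \frac{1}{-6919559} = - \frac{1}{6919559} \approx -1.4452 \cdot 10^{-7}$)
$\frac{1}{N} = \frac{1}{- \frac{1}{6919559}} = -6919559$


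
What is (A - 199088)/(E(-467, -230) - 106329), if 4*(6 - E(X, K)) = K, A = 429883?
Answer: -461590/212531 ≈ -2.1719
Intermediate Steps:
E(X, K) = 6 - K/4
(A - 199088)/(E(-467, -230) - 106329) = (429883 - 199088)/((6 - 1/4*(-230)) - 106329) = 230795/((6 + 115/2) - 106329) = 230795/(127/2 - 106329) = 230795/(-212531/2) = 230795*(-2/212531) = -461590/212531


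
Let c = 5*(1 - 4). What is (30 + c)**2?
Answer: 225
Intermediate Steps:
c = -15 (c = 5*(-3) = -15)
(30 + c)**2 = (30 - 15)**2 = 15**2 = 225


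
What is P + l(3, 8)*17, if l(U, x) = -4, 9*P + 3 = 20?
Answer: -595/9 ≈ -66.111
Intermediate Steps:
P = 17/9 (P = -⅓ + (⅑)*20 = -⅓ + 20/9 = 17/9 ≈ 1.8889)
P + l(3, 8)*17 = 17/9 - 4*17 = 17/9 - 68 = -595/9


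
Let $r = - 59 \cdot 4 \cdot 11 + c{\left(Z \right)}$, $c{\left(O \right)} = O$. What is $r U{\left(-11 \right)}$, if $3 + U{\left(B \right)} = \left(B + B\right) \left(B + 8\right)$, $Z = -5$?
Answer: $-163863$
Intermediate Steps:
$U{\left(B \right)} = -3 + 2 B \left(8 + B\right)$ ($U{\left(B \right)} = -3 + \left(B + B\right) \left(B + 8\right) = -3 + 2 B \left(8 + B\right)$)
$r = -2601$ ($r = - 59 \cdot 4 \cdot 11 - 5 = \left(-59\right) 44 - 5 = -2596 - 5 = -2601$)
$r U{\left(-11 \right)} = - 2601 \left(-3 + 2 \left(-11\right)^{2} + 16 \left(-11\right)\right) = - 2601 \left(-3 + 2 \cdot 121 - 176\right) = - 2601 \left(-3 + 242 - 176\right) = \left(-2601\right) 63 = -163863$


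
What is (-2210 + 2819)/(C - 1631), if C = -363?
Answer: -609/1994 ≈ -0.30542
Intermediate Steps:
(-2210 + 2819)/(C - 1631) = (-2210 + 2819)/(-363 - 1631) = 609/(-1994) = 609*(-1/1994) = -609/1994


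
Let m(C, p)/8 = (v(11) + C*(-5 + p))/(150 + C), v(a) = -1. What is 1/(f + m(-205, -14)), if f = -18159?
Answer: -5/93627 ≈ -5.3403e-5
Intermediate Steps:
m(C, p) = 8*(-1 + C*(-5 + p))/(150 + C) (m(C, p) = 8*((-1 + C*(-5 + p))/(150 + C)) = 8*(-1 + C*(-5 + p))/(150 + C))
1/(f + m(-205, -14)) = 1/(-18159 + 8*(-1 - 5*(-205) - 205*(-14))/(150 - 205)) = 1/(-18159 + 8*(-1 + 1025 + 2870)/(-55)) = 1/(-18159 + 8*(-1/55)*3894) = 1/(-18159 - 2832/5) = 1/(-93627/5) = -5/93627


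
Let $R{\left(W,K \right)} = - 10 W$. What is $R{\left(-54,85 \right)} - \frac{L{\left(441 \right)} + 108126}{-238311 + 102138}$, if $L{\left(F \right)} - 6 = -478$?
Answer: $\frac{3875846}{7167} \approx 540.79$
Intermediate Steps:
$L{\left(F \right)} = -472$ ($L{\left(F \right)} = 6 - 478 = -472$)
$R{\left(-54,85 \right)} - \frac{L{\left(441 \right)} + 108126}{-238311 + 102138} = \left(-10\right) \left(-54\right) - \frac{-472 + 108126}{-238311 + 102138} = 540 - \frac{107654}{-136173} = 540 - 107654 \left(- \frac{1}{136173}\right) = 540 - - \frac{5666}{7167} = 540 + \frac{5666}{7167} = \frac{3875846}{7167}$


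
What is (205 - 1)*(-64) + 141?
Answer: -12915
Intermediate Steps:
(205 - 1)*(-64) + 141 = 204*(-64) + 141 = -13056 + 141 = -12915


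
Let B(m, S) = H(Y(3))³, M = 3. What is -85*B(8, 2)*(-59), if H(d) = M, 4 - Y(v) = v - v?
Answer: 135405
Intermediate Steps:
Y(v) = 4 (Y(v) = 4 - (v - v) = 4 - 1*0 = 4 + 0 = 4)
H(d) = 3
B(m, S) = 27 (B(m, S) = 3³ = 27)
-85*B(8, 2)*(-59) = -85*27*(-59) = -2295*(-59) = 135405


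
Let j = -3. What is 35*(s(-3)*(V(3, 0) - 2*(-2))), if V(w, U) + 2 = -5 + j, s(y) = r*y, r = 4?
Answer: 2520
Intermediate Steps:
s(y) = 4*y
V(w, U) = -10 (V(w, U) = -2 + (-5 - 3) = -2 - 8 = -10)
35*(s(-3)*(V(3, 0) - 2*(-2))) = 35*((4*(-3))*(-10 - 2*(-2))) = 35*(-12*(-10 + 4)) = 35*(-12*(-6)) = 35*72 = 2520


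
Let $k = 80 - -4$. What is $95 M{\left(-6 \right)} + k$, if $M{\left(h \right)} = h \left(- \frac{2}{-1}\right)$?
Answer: $-1056$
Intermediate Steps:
$M{\left(h \right)} = 2 h$ ($M{\left(h \right)} = h \left(\left(-2\right) \left(-1\right)\right) = h 2 = 2 h$)
$k = 84$ ($k = 80 + 4 = 84$)
$95 M{\left(-6 \right)} + k = 95 \cdot 2 \left(-6\right) + 84 = 95 \left(-12\right) + 84 = -1140 + 84 = -1056$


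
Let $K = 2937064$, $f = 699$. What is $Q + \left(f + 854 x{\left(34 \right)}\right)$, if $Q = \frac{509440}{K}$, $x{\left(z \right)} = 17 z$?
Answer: $\frac{181477944043}{367133} \approx 4.9431 \cdot 10^{5}$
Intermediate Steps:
$Q = \frac{63680}{367133}$ ($Q = \frac{509440}{2937064} = 509440 \cdot \frac{1}{2937064} = \frac{63680}{367133} \approx 0.17345$)
$Q + \left(f + 854 x{\left(34 \right)}\right) = \frac{63680}{367133} + \left(699 + 854 \cdot 17 \cdot 34\right) = \frac{63680}{367133} + \left(699 + 854 \cdot 578\right) = \frac{63680}{367133} + \left(699 + 493612\right) = \frac{63680}{367133} + 494311 = \frac{181477944043}{367133}$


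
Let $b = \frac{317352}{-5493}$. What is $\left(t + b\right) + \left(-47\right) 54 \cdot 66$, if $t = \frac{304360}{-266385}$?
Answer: $- \frac{2335169147828}{13935741} \approx -1.6757 \cdot 10^{5}$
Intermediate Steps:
$b = - \frac{105784}{1831}$ ($b = 317352 \left(- \frac{1}{5493}\right) = - \frac{105784}{1831} \approx -57.774$)
$t = - \frac{8696}{7611}$ ($t = 304360 \left(- \frac{1}{266385}\right) = - \frac{8696}{7611} \approx -1.1426$)
$\left(t + b\right) + \left(-47\right) 54 \cdot 66 = \left(- \frac{8696}{7611} - \frac{105784}{1831}\right) + \left(-47\right) 54 \cdot 66 = - \frac{821044400}{13935741} - 167508 = - \frac{2335169147828}{13935741}$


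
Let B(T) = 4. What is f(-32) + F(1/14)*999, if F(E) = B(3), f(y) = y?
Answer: 3964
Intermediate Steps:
F(E) = 4
f(-32) + F(1/14)*999 = -32 + 4*999 = -32 + 3996 = 3964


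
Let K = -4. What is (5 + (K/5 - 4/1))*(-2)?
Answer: -⅖ ≈ -0.40000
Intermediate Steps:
(5 + (K/5 - 4/1))*(-2) = (5 + (-4/5 - 4/1))*(-2) = (5 + (-4*⅕ - 4*1))*(-2) = (5 + (-⅘ - 4))*(-2) = (5 - 24/5)*(-2) = (⅕)*(-2) = -⅖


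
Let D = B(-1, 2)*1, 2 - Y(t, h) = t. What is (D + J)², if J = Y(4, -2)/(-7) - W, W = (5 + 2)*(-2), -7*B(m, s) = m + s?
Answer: 9801/49 ≈ 200.02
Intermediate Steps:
Y(t, h) = 2 - t
B(m, s) = -m/7 - s/7 (B(m, s) = -(m + s)/7 = -m/7 - s/7)
W = -14 (W = 7*(-2) = -14)
J = 100/7 (J = (2 - 1*4)/(-7) - 1*(-14) = (2 - 4)*(-⅐) + 14 = -2*(-⅐) + 14 = 2/7 + 14 = 100/7 ≈ 14.286)
D = -⅐ (D = (-⅐*(-1) - ⅐*2)*1 = (⅐ - 2/7)*1 = -⅐*1 = -⅐ ≈ -0.14286)
(D + J)² = (-⅐ + 100/7)² = (99/7)² = 9801/49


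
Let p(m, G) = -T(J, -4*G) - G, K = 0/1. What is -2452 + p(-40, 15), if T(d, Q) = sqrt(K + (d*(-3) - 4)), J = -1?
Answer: -2467 - I ≈ -2467.0 - 1.0*I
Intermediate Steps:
K = 0 (K = 0*1 = 0)
T(d, Q) = sqrt(-4 - 3*d) (T(d, Q) = sqrt(0 + (d*(-3) - 4)) = sqrt(0 + (-3*d - 4)) = sqrt(0 + (-4 - 3*d)) = sqrt(-4 - 3*d))
p(m, G) = -I - G (p(m, G) = -sqrt(-4 - 3*(-1)) - G = -sqrt(-4 + 3) - G = -sqrt(-1) - G = -I - G)
-2452 + p(-40, 15) = -2452 + (-I - 1*15) = -2452 + (-I - 15) = -2452 + (-15 - I) = -2467 - I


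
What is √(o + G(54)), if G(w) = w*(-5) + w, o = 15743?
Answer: √15527 ≈ 124.61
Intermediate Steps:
G(w) = -4*w (G(w) = -5*w + w = -4*w)
√(o + G(54)) = √(15743 - 4*54) = √(15743 - 216) = √15527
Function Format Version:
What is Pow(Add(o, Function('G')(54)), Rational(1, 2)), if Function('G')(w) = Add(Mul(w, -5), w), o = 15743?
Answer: Pow(15527, Rational(1, 2)) ≈ 124.61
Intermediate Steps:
Function('G')(w) = Mul(-4, w) (Function('G')(w) = Add(Mul(-5, w), w) = Mul(-4, w))
Pow(Add(o, Function('G')(54)), Rational(1, 2)) = Pow(Add(15743, Mul(-4, 54)), Rational(1, 2)) = Pow(Add(15743, -216), Rational(1, 2)) = Pow(15527, Rational(1, 2))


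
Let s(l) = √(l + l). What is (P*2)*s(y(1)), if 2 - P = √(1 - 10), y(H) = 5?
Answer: √10*(4 - 6*I) ≈ 12.649 - 18.974*I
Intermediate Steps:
s(l) = √2*√l (s(l) = √(2*l) = √2*√l)
P = 2 - 3*I (P = 2 - √(1 - 10) = 2 - √(-9) = 2 - 3*I ≈ 2.0 - 3.0*I)
(P*2)*s(y(1)) = ((2 - 3*I)*2)*(√2*√5) = (4 - 6*I)*√10 = √10*(4 - 6*I)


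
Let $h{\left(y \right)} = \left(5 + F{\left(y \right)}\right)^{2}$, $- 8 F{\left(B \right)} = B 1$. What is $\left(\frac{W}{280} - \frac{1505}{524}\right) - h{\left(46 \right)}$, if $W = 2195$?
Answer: $\frac{64625}{14672} \approx 4.4046$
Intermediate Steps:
$F{\left(B \right)} = - \frac{B}{8}$ ($F{\left(B \right)} = - \frac{B 1}{8} = - \frac{B}{8}$)
$h{\left(y \right)} = \left(5 - \frac{y}{8}\right)^{2}$
$\left(\frac{W}{280} - \frac{1505}{524}\right) - h{\left(46 \right)} = \left(\frac{2195}{280} - \frac{1505}{524}\right) - \frac{\left(-40 + 46\right)^{2}}{64} = \left(2195 \cdot \frac{1}{280} - \frac{1505}{524}\right) - \frac{6^{2}}{64} = \left(\frac{439}{56} - \frac{1505}{524}\right) - \frac{1}{64} \cdot 36 = \frac{36439}{7336} - \frac{9}{16} = \frac{64625}{14672}$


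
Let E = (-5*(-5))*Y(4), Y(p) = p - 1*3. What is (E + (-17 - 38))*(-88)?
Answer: 2640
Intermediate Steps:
Y(p) = -3 + p (Y(p) = p - 3 = -3 + p)
E = 25 (E = (-5*(-5))*(-3 + 4) = 25*1 = 25)
(E + (-17 - 38))*(-88) = (25 + (-17 - 38))*(-88) = (25 - 55)*(-88) = -30*(-88) = 2640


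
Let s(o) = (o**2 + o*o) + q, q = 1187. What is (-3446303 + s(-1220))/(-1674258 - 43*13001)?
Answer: 468316/2233301 ≈ 0.20970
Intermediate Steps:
s(o) = 1187 + 2*o**2 (s(o) = (o**2 + o*o) + 1187 = (o**2 + o**2) + 1187 = 2*o**2 + 1187 = 1187 + 2*o**2)
(-3446303 + s(-1220))/(-1674258 - 43*13001) = (-3446303 + (1187 + 2*(-1220)**2))/(-1674258 - 43*13001) = (-3446303 + (1187 + 2*1488400))/(-1674258 - 559043) = (-3446303 + (1187 + 2976800))/(-2233301) = (-3446303 + 2977987)*(-1/2233301) = -468316*(-1/2233301) = 468316/2233301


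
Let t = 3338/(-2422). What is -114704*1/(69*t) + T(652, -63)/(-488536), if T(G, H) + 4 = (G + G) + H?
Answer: 67860704925427/56260294296 ≈ 1206.2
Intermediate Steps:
T(G, H) = -4 + H + 2*G (T(G, H) = -4 + ((G + G) + H) = -4 + (2*G + H) = -4 + (H + 2*G) = -4 + H + 2*G)
t = -1669/1211 (t = 3338*(-1/2422) = -1669/1211 ≈ -1.3782)
-114704*1/(69*t) + T(652, -63)/(-488536) = -114704/(69*(-1669/1211)) + (-4 - 63 + 2*652)/(-488536) = -114704/(-115161/1211) + (-4 - 63 + 1304)*(-1/488536) = -114704*(-1211/115161) + 1237*(-1/488536) = 138906544/115161 - 1237/488536 = 67860704925427/56260294296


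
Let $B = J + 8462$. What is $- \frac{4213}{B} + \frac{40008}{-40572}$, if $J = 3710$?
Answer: $- \frac{54825601}{41153532} \approx -1.3322$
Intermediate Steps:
$B = 12172$ ($B = 3710 + 8462 = 12172$)
$- \frac{4213}{B} + \frac{40008}{-40572} = - \frac{4213}{12172} + \frac{40008}{-40572} = \left(-4213\right) \frac{1}{12172} + 40008 \left(- \frac{1}{40572}\right) = - \frac{4213}{12172} - \frac{3334}{3381} = - \frac{54825601}{41153532}$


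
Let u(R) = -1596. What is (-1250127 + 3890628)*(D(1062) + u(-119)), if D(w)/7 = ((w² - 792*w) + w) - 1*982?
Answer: 5297225238144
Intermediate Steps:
D(w) = -6874 - 5537*w + 7*w² (D(w) = 7*(((w² - 792*w) + w) - 1*982) = 7*((w² - 791*w) - 982) = 7*(-982 + w² - 791*w) = -6874 - 5537*w + 7*w²)
(-1250127 + 3890628)*(D(1062) + u(-119)) = (-1250127 + 3890628)*((-6874 - 5537*1062 + 7*1062²) - 1596) = 2640501*((-6874 - 5880294 + 7*1127844) - 1596) = 2640501*((-6874 - 5880294 + 7894908) - 1596) = 2640501*(2007740 - 1596) = 2640501*2006144 = 5297225238144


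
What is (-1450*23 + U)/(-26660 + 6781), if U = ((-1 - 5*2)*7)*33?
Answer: 35891/19879 ≈ 1.8055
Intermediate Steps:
U = -2541 (U = ((-1 - 10)*7)*33 = -11*7*33 = -77*33 = -2541)
(-1450*23 + U)/(-26660 + 6781) = (-1450*23 - 2541)/(-26660 + 6781) = (-33350 - 2541)/(-19879) = -35891*(-1/19879) = 35891/19879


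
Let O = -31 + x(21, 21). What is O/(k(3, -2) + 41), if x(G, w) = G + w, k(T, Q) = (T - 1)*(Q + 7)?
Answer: 11/51 ≈ 0.21569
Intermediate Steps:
k(T, Q) = (-1 + T)*(7 + Q)
O = 11 (O = -31 + (21 + 21) = -31 + 42 = 11)
O/(k(3, -2) + 41) = 11/((-7 - 1*(-2) + 7*3 - 2*3) + 41) = 11/((-7 + 2 + 21 - 6) + 41) = 11/(10 + 41) = 11/51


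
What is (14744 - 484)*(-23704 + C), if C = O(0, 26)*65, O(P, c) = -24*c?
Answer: -916404640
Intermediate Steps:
C = -40560 (C = -24*26*65 = -624*65 = -40560)
(14744 - 484)*(-23704 + C) = (14744 - 484)*(-23704 - 40560) = 14260*(-64264) = -916404640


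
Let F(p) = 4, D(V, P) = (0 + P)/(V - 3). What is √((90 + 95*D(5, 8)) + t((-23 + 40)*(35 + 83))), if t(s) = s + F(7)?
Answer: 4*√155 ≈ 49.800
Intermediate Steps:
D(V, P) = P/(-3 + V)
t(s) = 4 + s (t(s) = s + 4 = 4 + s)
√((90 + 95*D(5, 8)) + t((-23 + 40)*(35 + 83))) = √((90 + 95*(8/(-3 + 5))) + (4 + (-23 + 40)*(35 + 83))) = √((90 + 95*(8/2)) + (4 + 17*118)) = √((90 + 95*(8*(½))) + (4 + 2006)) = √((90 + 95*4) + 2010) = √((90 + 380) + 2010) = √(470 + 2010) = √2480 = 4*√155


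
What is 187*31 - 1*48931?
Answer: -43134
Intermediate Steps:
187*31 - 1*48931 = 5797 - 48931 = -43134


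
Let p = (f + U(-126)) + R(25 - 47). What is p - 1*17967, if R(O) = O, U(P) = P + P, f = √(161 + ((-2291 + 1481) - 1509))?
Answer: -18241 + I*√2158 ≈ -18241.0 + 46.454*I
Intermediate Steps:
f = I*√2158 (f = √(161 + (-810 - 1509)) = √(161 - 2319) = √(-2158) = I*√2158 ≈ 46.454*I)
U(P) = 2*P
p = -274 + I*√2158 (p = (I*√2158 + 2*(-126)) + (25 - 47) = (I*√2158 - 252) - 22 = (-252 + I*√2158) - 22 = -274 + I*√2158 ≈ -274.0 + 46.454*I)
p - 1*17967 = (-274 + I*√2158) - 1*17967 = (-274 + I*√2158) - 17967 = -18241 + I*√2158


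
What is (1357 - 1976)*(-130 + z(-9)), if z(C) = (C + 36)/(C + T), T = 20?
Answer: 868457/11 ≈ 78951.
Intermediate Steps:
z(C) = (36 + C)/(20 + C) (z(C) = (C + 36)/(C + 20) = (36 + C)/(20 + C))
(1357 - 1976)*(-130 + z(-9)) = (1357 - 1976)*(-130 + (36 - 9)/(20 - 9)) = -619*(-130 + 27/11) = -619*(-1403/11) = 868457/11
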